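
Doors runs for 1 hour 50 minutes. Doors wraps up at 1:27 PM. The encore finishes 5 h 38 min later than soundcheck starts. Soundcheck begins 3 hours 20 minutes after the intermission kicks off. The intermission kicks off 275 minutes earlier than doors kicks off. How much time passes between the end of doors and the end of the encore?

Doors starts at 1:27 PM − 110 min = 11:37 AM.
The intermission starts at 11:37 AM − 275 min = 7:02 AM.
Soundcheck starts at 7:02 AM + 200 min = 10:22 AM.
The encore ends at 10:22 AM + 338 min = 4:00 PM.
From 1:27 PM to 4:00 PM is 2 h 33 min.

2 h 33 min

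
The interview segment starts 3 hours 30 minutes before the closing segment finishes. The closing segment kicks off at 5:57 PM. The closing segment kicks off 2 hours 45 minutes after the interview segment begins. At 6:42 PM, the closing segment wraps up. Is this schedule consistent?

Yes

The interview segment starts at 6:42 PM − 210 min = 3:12 PM.
The closing segment starts at 3:12 PM + 165 min = 5:57 PM.
That matches the stated 5:57 PM, so the schedule is consistent.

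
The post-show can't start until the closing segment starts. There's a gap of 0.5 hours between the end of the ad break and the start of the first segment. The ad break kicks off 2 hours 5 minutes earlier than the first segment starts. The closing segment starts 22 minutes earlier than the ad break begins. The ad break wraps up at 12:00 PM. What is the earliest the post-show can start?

10:03 AM

The first segment starts at 12:00 PM + 30 min = 12:30 PM.
The ad break starts at 12:30 PM − 125 min = 10:25 AM.
The closing segment starts at 10:25 AM − 22 min = 10:03 AM.
The post-show is bounded by the closing segment, so the earliest it can start is 10:03 AM.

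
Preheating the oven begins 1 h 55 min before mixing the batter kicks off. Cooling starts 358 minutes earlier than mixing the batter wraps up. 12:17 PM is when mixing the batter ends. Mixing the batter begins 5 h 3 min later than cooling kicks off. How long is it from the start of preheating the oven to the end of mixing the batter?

Cooling starts at 12:17 PM − 358 min = 6:19 AM.
Mixing the batter starts at 6:19 AM + 303 min = 11:22 AM.
Preheating the oven starts at 11:22 AM − 115 min = 9:27 AM.
From 9:27 AM to 12:17 PM is 2 hours 50 minutes.

2 hours 50 minutes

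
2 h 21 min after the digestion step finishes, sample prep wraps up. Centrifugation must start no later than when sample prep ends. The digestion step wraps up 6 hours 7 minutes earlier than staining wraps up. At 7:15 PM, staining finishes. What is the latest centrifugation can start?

3:29 PM

The digestion step ends at 7:15 PM − 367 min = 1:08 PM.
Sample prep ends at 1:08 PM + 141 min = 3:29 PM.
Centrifugation is bounded by sample prep, so the latest it can start is 3:29 PM.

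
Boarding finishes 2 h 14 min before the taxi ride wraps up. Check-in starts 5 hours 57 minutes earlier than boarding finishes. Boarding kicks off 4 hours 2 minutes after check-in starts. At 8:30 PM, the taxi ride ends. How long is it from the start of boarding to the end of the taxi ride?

4 hours 9 minutes

Boarding ends at 8:30 PM − 134 min = 6:16 PM.
Check-in starts at 6:16 PM − 357 min = 12:19 PM.
Boarding starts at 12:19 PM + 242 min = 4:21 PM.
From 4:21 PM to 8:30 PM is 4 hours 9 minutes.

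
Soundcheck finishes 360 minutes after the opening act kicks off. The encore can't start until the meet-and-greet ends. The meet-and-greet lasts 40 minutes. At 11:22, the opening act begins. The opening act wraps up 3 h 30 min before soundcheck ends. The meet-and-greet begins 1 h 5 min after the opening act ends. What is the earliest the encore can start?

15:37

Soundcheck ends at 11:22 + 360 min = 17:22.
The opening act ends at 17:22 − 210 min = 13:52.
The meet-and-greet starts at 13:52 + 65 min = 14:57.
The meet-and-greet ends at 14:57 + 40 min = 15:37.
The encore is bounded by the meet-and-greet, so the earliest it can start is 15:37.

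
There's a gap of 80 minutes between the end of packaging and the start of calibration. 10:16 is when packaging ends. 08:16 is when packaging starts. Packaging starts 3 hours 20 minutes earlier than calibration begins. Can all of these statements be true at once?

Calibration starts at 10:16 + 80 min = 11:36.
Packaging starts at 11:36 − 200 min = 08:16.
That matches the stated 08:16, so the schedule is consistent.

Yes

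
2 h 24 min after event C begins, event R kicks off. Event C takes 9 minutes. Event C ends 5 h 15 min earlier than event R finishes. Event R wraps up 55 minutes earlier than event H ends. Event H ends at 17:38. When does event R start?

13:43

Event R ends at 17:38 − 55 min = 16:43.
Event C ends at 16:43 − 315 min = 11:28.
Event C starts at 11:28 − 9 min = 11:19.
Event R starts at 11:19 + 144 min = 13:43.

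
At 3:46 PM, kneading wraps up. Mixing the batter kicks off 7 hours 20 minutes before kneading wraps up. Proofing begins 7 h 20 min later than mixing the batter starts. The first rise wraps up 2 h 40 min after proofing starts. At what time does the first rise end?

6:26 PM

Mixing the batter starts at 3:46 PM − 440 min = 8:26 AM.
Proofing starts at 8:26 AM + 440 min = 3:46 PM.
The first rise ends at 3:46 PM + 160 min = 6:26 PM.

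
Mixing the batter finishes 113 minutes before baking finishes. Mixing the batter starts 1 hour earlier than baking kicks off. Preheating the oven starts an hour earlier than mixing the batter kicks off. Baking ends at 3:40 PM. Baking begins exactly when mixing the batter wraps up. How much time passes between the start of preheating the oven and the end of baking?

Mixing the batter ends at 3:40 PM − 113 min = 1:47 PM.
So baking starts at 1:47 PM.
Mixing the batter starts at 1:47 PM − 60 min = 12:47 PM.
Preheating the oven starts at 12:47 PM − 60 min = 11:47 AM.
From 11:47 AM to 3:40 PM is 233 minutes.

233 minutes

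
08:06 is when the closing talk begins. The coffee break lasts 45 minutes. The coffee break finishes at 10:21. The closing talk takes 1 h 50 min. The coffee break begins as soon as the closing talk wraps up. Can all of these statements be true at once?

The closing talk ends at 08:06 + 110 min = 09:56.
So the coffee break starts at 09:56.
The coffee break ends at 09:56 + 45 min = 10:41.
But the coffee break is also said to end at 10:21 — a 20-minute conflict.

No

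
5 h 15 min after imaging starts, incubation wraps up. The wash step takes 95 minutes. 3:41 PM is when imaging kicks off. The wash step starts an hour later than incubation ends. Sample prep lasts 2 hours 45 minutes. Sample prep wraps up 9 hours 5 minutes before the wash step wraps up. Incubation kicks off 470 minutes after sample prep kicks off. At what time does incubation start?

Incubation ends at 3:41 PM + 315 min = 8:56 PM.
The wash step starts at 8:56 PM + 60 min = 9:56 PM.
The wash step ends at 9:56 PM + 95 min = 11:31 PM.
Sample prep ends at 11:31 PM − 545 min = 2:26 PM.
Sample prep starts at 2:26 PM − 165 min = 11:41 AM.
Incubation starts at 11:41 AM + 470 min = 7:31 PM.

7:31 PM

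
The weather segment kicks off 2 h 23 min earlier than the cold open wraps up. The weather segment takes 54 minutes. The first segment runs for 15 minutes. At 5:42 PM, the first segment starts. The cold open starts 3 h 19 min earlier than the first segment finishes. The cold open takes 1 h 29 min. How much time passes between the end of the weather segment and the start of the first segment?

The first segment ends at 5:42 PM + 15 min = 5:57 PM.
The cold open starts at 5:57 PM − 199 min = 2:38 PM.
The cold open ends at 2:38 PM + 89 min = 4:07 PM.
The weather segment starts at 4:07 PM − 143 min = 1:44 PM.
The weather segment ends at 1:44 PM + 54 min = 2:38 PM.
From 2:38 PM to 5:42 PM is 3 h 4 min.

3 h 4 min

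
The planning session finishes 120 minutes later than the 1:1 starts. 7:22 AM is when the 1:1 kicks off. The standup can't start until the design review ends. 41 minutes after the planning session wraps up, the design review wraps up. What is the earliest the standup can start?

The planning session ends at 7:22 AM + 120 min = 9:22 AM.
The design review ends at 9:22 AM + 41 min = 10:03 AM.
The standup is bounded by the design review, so the earliest it can start is 10:03 AM.

10:03 AM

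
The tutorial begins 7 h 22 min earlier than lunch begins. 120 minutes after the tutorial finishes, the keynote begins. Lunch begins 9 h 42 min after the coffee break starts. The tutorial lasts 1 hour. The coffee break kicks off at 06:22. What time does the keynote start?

Lunch starts at 06:22 + 582 min = 16:04.
The tutorial starts at 16:04 − 442 min = 08:42.
The tutorial ends at 08:42 + 60 min = 09:42.
The keynote starts at 09:42 + 120 min = 11:42.

11:42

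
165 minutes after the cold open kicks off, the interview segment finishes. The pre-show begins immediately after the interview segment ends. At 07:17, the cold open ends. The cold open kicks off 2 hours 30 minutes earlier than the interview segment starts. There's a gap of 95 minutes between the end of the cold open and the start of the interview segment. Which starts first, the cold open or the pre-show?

the cold open

The interview segment starts at 07:17 + 95 min = 08:52.
The cold open starts at 08:52 − 150 min = 06:22.
The interview segment ends at 06:22 + 165 min = 09:07.
So the pre-show starts at 09:07.
The cold open starts at 06:22 and the pre-show starts at 09:07, so the cold open is first.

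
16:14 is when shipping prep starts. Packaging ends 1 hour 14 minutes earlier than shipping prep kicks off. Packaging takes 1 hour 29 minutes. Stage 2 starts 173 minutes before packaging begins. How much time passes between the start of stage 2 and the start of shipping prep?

Packaging ends at 16:14 − 74 min = 15:00.
Packaging starts at 15:00 − 89 min = 13:31.
Stage 2 starts at 13:31 − 173 min = 10:38.
From 10:38 to 16:14 is 5 hours 36 minutes.

5 hours 36 minutes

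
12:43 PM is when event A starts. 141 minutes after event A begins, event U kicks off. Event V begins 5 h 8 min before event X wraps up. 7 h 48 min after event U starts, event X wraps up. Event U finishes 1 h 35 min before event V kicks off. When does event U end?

4:09 PM

Event U starts at 12:43 PM + 141 min = 3:04 PM.
Event X ends at 3:04 PM + 468 min = 10:52 PM.
Event V starts at 10:52 PM − 308 min = 5:44 PM.
Event U ends at 5:44 PM − 95 min = 4:09 PM.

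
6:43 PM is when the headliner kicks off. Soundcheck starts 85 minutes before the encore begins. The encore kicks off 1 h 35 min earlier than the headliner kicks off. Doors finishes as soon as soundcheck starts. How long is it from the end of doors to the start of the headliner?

The encore starts at 6:43 PM − 95 min = 5:08 PM.
Soundcheck starts at 5:08 PM − 85 min = 3:43 PM.
So doors ends at 3:43 PM.
From 3:43 PM to 6:43 PM is 3 hours.

3 hours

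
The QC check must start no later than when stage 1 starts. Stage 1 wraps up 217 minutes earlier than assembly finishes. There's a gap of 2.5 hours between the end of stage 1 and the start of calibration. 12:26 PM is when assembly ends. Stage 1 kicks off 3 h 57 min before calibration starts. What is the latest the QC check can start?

Stage 1 ends at 12:26 PM − 217 min = 8:49 AM.
Calibration starts at 8:49 AM + 150 min = 11:19 AM.
Stage 1 starts at 11:19 AM − 237 min = 7:22 AM.
The QC check is bounded by stage 1, so the latest it can start is 7:22 AM.

7:22 AM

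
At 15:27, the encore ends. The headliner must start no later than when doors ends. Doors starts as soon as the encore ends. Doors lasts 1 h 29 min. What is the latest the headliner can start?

Doors starts at 15:27.
Doors ends at 15:27 + 89 min = 16:56.
The headliner is bounded by doors, so the latest it can start is 16:56.

16:56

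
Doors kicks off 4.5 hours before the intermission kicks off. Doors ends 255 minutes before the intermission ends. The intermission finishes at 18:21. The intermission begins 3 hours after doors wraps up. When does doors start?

Doors ends at 18:21 − 255 min = 14:06.
The intermission starts at 14:06 + 180 min = 17:06.
Doors starts at 17:06 − 270 min = 12:36.

12:36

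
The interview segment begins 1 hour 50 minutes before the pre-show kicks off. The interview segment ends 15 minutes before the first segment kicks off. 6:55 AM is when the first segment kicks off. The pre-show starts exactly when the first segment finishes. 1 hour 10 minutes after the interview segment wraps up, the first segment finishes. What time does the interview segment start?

The interview segment ends at 6:55 AM − 15 min = 6:40 AM.
The first segment ends at 6:40 AM + 70 min = 7:50 AM.
So the pre-show starts at 7:50 AM.
The interview segment starts at 7:50 AM − 110 min = 6:00 AM.

6:00 AM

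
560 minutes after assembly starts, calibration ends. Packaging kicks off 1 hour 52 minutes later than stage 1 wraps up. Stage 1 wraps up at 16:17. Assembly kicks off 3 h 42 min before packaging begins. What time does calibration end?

Packaging starts at 16:17 + 112 min = 18:09.
Assembly starts at 18:09 − 222 min = 14:27.
Calibration ends at 14:27 + 560 min = 23:47.

23:47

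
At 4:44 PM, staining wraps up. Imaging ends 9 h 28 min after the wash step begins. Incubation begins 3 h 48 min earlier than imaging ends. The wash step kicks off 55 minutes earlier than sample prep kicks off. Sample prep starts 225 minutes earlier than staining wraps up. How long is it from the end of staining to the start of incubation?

Sample prep starts at 4:44 PM − 225 min = 12:59 PM.
The wash step starts at 12:59 PM − 55 min = 12:04 PM.
Imaging ends at 12:04 PM + 568 min = 9:32 PM.
Incubation starts at 9:32 PM − 228 min = 5:44 PM.
From 4:44 PM to 5:44 PM is 60 minutes.

60 minutes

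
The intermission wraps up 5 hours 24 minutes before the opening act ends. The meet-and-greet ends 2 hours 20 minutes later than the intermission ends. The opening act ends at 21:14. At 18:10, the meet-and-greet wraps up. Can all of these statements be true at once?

Yes

The intermission ends at 21:14 − 324 min = 15:50.
The meet-and-greet ends at 15:50 + 140 min = 18:10.
That matches the stated 18:10, so the schedule is consistent.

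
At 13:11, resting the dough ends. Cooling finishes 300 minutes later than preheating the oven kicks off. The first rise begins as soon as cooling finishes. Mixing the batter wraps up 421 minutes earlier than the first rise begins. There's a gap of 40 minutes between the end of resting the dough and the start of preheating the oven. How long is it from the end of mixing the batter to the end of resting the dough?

1 h 21 min

Preheating the oven starts at 13:11 + 40 min = 13:51.
Cooling ends at 13:51 + 300 min = 18:51.
So the first rise starts at 18:51.
Mixing the batter ends at 18:51 − 421 min = 11:50.
From 11:50 to 13:11 is 1 h 21 min.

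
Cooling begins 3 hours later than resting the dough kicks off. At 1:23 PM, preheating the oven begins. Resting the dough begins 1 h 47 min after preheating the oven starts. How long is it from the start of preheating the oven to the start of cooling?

287 minutes

Resting the dough starts at 1:23 PM + 107 min = 3:10 PM.
Cooling starts at 3:10 PM + 180 min = 6:10 PM.
From 1:23 PM to 6:10 PM is 287 minutes.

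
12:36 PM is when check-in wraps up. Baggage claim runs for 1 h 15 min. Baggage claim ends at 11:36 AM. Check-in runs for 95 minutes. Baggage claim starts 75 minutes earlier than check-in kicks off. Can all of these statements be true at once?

No

Check-in starts at 12:36 PM − 95 min = 11:01 AM.
Baggage claim starts at 11:01 AM − 75 min = 9:46 AM.
Baggage claim ends at 9:46 AM + 75 min = 11:01 AM.
But baggage claim is also said to end at 11:36 AM — a 35-minute conflict.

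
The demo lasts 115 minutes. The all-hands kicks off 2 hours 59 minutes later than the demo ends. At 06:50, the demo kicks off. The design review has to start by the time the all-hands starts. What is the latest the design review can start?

11:44

The demo ends at 06:50 + 115 min = 08:45.
The all-hands starts at 08:45 + 179 min = 11:44.
The design review is bounded by the all-hands, so the latest it can start is 11:44.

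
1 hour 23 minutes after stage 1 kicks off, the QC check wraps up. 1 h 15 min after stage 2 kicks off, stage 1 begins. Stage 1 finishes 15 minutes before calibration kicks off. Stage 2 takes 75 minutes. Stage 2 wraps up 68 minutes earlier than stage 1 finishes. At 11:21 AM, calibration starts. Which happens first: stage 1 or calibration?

Stage 1 ends at 11:21 AM − 15 min = 11:06 AM.
Stage 2 ends at 11:06 AM − 68 min = 9:58 AM.
Stage 2 starts at 9:58 AM − 75 min = 8:43 AM.
Stage 1 starts at 8:43 AM + 75 min = 9:58 AM.
Stage 1 starts at 9:58 AM and calibration starts at 11:21 AM, so stage 1 is first.

stage 1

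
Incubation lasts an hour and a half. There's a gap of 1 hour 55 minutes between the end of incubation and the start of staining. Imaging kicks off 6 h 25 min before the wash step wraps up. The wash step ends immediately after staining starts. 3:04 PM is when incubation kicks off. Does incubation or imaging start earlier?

imaging

Incubation ends at 3:04 PM + 90 min = 4:34 PM.
Staining starts at 4:34 PM + 115 min = 6:29 PM.
So the wash step ends at 6:29 PM.
Imaging starts at 6:29 PM − 385 min = 12:04 PM.
Incubation starts at 3:04 PM and imaging starts at 12:04 PM, so imaging is first.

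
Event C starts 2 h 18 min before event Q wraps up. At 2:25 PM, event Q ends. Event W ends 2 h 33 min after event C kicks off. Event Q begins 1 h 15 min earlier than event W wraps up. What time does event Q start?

1:25 PM

Event C starts at 2:25 PM − 138 min = 12:07 PM.
Event W ends at 12:07 PM + 153 min = 2:40 PM.
Event Q starts at 2:40 PM − 75 min = 1:25 PM.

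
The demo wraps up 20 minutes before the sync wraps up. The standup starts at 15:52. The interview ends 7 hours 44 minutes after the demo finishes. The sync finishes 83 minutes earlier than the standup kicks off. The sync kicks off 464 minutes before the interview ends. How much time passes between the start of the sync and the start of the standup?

The sync ends at 15:52 − 83 min = 14:29.
The demo ends at 14:29 − 20 min = 14:09.
The interview ends at 14:09 + 464 min = 21:53.
The sync starts at 21:53 − 464 min = 14:09.
From 14:09 to 15:52 is 1 h 43 min.

1 h 43 min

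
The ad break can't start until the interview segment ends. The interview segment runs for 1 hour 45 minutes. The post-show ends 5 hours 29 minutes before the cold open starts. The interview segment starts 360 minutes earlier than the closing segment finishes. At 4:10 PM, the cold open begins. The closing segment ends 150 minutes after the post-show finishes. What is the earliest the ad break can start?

The post-show ends at 4:10 PM − 329 min = 10:41 AM.
The closing segment ends at 10:41 AM + 150 min = 1:11 PM.
The interview segment starts at 1:11 PM − 360 min = 7:11 AM.
The interview segment ends at 7:11 AM + 105 min = 8:56 AM.
The ad break is bounded by the interview segment, so the earliest it can start is 8:56 AM.

8:56 AM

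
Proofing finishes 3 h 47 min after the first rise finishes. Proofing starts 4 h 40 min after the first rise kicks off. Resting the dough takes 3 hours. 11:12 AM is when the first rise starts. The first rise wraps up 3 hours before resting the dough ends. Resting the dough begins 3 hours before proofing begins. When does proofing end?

Proofing starts at 11:12 AM + 280 min = 3:52 PM.
Resting the dough starts at 3:52 PM − 180 min = 12:52 PM.
Resting the dough ends at 12:52 PM + 180 min = 3:52 PM.
The first rise ends at 3:52 PM − 180 min = 12:52 PM.
Proofing ends at 12:52 PM + 227 min = 4:39 PM.

4:39 PM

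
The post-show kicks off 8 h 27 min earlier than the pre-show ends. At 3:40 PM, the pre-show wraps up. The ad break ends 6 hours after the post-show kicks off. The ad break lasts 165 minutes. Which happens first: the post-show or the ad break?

The post-show starts at 3:40 PM − 507 min = 7:13 AM.
The ad break ends at 7:13 AM + 360 min = 1:13 PM.
The ad break starts at 1:13 PM − 165 min = 10:28 AM.
The post-show starts at 7:13 AM and the ad break starts at 10:28 AM, so the post-show is first.

the post-show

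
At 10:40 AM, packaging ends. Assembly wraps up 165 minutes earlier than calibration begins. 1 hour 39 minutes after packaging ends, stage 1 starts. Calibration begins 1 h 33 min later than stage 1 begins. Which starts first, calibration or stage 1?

stage 1

Stage 1 starts at 10:40 AM + 99 min = 12:19 PM.
Calibration starts at 12:19 PM + 93 min = 1:52 PM.
Calibration starts at 1:52 PM and stage 1 starts at 12:19 PM, so stage 1 is first.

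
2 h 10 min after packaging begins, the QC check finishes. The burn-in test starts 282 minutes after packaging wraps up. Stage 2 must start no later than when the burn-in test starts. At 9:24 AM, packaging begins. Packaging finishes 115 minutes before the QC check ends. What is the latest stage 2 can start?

The QC check ends at 9:24 AM + 130 min = 11:34 AM.
Packaging ends at 11:34 AM − 115 min = 9:39 AM.
The burn-in test starts at 9:39 AM + 282 min = 2:21 PM.
Stage 2 is bounded by the burn-in test, so the latest it can start is 2:21 PM.

2:21 PM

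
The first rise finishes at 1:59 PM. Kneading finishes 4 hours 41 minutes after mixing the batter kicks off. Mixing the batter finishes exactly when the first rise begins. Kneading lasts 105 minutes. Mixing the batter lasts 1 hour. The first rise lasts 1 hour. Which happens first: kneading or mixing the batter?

mixing the batter

The first rise starts at 1:59 PM − 60 min = 12:59 PM.
So mixing the batter ends at 12:59 PM.
Mixing the batter starts at 12:59 PM − 60 min = 11:59 AM.
Kneading ends at 11:59 AM + 281 min = 4:40 PM.
Kneading starts at 4:40 PM − 105 min = 2:55 PM.
Kneading starts at 2:55 PM and mixing the batter starts at 11:59 AM, so mixing the batter is first.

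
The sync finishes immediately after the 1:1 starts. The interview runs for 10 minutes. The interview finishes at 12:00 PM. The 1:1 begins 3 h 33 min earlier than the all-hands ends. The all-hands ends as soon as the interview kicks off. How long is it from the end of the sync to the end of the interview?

The interview starts at 12:00 PM − 10 min = 11:50 AM.
So the all-hands ends at 11:50 AM.
The 1:1 starts at 11:50 AM − 213 min = 8:17 AM.
So the sync ends at 8:17 AM.
From 8:17 AM to 12:00 PM is 3 h 43 min.

3 h 43 min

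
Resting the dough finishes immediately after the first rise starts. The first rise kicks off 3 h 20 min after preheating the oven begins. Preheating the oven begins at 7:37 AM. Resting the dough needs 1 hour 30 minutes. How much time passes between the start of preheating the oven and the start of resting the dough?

1 h 50 min

The first rise starts at 7:37 AM + 200 min = 10:57 AM.
So resting the dough ends at 10:57 AM.
Resting the dough starts at 10:57 AM − 90 min = 9:27 AM.
From 7:37 AM to 9:27 AM is 1 h 50 min.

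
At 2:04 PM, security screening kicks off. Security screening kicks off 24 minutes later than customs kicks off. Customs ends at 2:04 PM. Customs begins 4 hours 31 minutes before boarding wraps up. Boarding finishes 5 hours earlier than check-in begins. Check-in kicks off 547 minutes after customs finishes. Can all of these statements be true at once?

Check-in starts at 2:04 PM + 547 min = 11:11 PM.
Boarding ends at 11:11 PM − 300 min = 6:11 PM.
Customs starts at 6:11 PM − 271 min = 1:40 PM.
Security screening starts at 1:40 PM + 24 min = 2:04 PM.
That matches the stated 2:04 PM, so the schedule is consistent.

Yes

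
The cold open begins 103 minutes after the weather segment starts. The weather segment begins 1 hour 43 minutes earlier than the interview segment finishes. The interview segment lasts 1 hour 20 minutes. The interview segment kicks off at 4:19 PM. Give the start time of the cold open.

The interview segment ends at 4:19 PM + 80 min = 5:39 PM.
The weather segment starts at 5:39 PM − 103 min = 3:56 PM.
The cold open starts at 3:56 PM + 103 min = 5:39 PM.

5:39 PM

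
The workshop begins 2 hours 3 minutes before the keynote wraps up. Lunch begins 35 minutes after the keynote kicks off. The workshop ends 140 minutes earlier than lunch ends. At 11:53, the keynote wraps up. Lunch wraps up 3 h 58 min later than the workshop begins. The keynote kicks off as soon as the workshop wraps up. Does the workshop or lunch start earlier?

The workshop starts at 11:53 − 123 min = 09:50.
Lunch ends at 09:50 + 238 min = 13:48.
The workshop ends at 13:48 − 140 min = 11:28.
So the keynote starts at 11:28.
Lunch starts at 11:28 + 35 min = 12:03.
The workshop starts at 09:50 and lunch starts at 12:03, so the workshop is first.

the workshop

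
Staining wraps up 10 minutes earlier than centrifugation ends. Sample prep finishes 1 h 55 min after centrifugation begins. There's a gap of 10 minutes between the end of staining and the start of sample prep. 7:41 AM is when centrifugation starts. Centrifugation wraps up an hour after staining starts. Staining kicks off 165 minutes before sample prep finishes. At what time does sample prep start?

Sample prep ends at 7:41 AM + 115 min = 9:36 AM.
Staining starts at 9:36 AM − 165 min = 6:51 AM.
Centrifugation ends at 6:51 AM + 60 min = 7:51 AM.
Staining ends at 7:51 AM − 10 min = 7:41 AM.
Sample prep starts at 7:41 AM + 10 min = 7:51 AM.

7:51 AM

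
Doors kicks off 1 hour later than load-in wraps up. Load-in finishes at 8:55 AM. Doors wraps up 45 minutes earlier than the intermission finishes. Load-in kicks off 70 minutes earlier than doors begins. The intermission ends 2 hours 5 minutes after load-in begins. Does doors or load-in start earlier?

Doors starts at 8:55 AM + 60 min = 9:55 AM.
Load-in starts at 9:55 AM − 70 min = 8:45 AM.
Doors starts at 9:55 AM and load-in starts at 8:45 AM, so load-in is first.

load-in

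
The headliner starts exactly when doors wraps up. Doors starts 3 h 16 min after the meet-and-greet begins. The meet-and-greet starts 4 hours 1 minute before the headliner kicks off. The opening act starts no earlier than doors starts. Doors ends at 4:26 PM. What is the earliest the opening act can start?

The headliner starts at 4:26 PM.
The meet-and-greet starts at 4:26 PM − 241 min = 12:25 PM.
Doors starts at 12:25 PM + 196 min = 3:41 PM.
The opening act is bounded by doors, so the earliest it can start is 3:41 PM.

3:41 PM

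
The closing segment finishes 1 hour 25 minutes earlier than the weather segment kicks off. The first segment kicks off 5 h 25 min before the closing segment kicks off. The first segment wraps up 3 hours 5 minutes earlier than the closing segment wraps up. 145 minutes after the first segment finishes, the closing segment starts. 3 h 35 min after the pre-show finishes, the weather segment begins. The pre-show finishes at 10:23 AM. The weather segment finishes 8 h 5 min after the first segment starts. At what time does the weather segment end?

2:33 PM

The weather segment starts at 10:23 AM + 215 min = 1:58 PM.
The closing segment ends at 1:58 PM − 85 min = 12:33 PM.
The first segment ends at 12:33 PM − 185 min = 9:28 AM.
The closing segment starts at 9:28 AM + 145 min = 11:53 AM.
The first segment starts at 11:53 AM − 325 min = 6:28 AM.
The weather segment ends at 6:28 AM + 485 min = 2:33 PM.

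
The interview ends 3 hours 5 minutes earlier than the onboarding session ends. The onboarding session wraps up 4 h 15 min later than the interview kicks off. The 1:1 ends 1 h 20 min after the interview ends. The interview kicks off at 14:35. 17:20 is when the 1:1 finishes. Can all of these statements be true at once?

No

The onboarding session ends at 14:35 + 255 min = 18:50.
The interview ends at 18:50 − 185 min = 15:45.
The 1:1 ends at 15:45 + 80 min = 17:05.
But the 1:1 is also said to end at 17:20 — a 15-minute conflict.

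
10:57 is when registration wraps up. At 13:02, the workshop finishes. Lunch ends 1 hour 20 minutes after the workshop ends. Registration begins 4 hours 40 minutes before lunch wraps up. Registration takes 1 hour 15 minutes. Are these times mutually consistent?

Lunch ends at 13:02 + 80 min = 14:22.
Registration starts at 14:22 − 280 min = 09:42.
Registration ends at 09:42 + 75 min = 10:57.
That matches the stated 10:57, so the schedule is consistent.

Yes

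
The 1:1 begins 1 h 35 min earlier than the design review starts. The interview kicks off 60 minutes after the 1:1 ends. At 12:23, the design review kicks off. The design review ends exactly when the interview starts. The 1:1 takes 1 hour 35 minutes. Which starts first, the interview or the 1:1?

the 1:1

The 1:1 starts at 12:23 − 95 min = 10:48.
The 1:1 ends at 10:48 + 95 min = 12:23.
The interview starts at 12:23 + 60 min = 13:23.
The interview starts at 13:23 and the 1:1 starts at 10:48, so the 1:1 is first.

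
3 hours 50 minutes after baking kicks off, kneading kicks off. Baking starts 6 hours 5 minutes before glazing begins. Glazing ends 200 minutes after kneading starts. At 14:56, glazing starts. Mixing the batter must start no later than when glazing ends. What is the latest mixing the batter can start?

16:01

Baking starts at 14:56 − 365 min = 08:51.
Kneading starts at 08:51 + 230 min = 12:41.
Glazing ends at 12:41 + 200 min = 16:01.
Mixing the batter is bounded by glazing, so the latest it can start is 16:01.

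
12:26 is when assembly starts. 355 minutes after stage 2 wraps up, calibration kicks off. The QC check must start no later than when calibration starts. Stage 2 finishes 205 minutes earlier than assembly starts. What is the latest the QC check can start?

14:56

Stage 2 ends at 12:26 − 205 min = 09:01.
Calibration starts at 09:01 + 355 min = 14:56.
The QC check is bounded by calibration, so the latest it can start is 14:56.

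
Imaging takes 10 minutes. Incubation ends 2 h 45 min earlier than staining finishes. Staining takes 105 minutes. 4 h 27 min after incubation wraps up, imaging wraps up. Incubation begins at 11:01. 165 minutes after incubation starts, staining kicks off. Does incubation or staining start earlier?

Staining starts at 11:01 + 165 min = 13:46.
Incubation starts at 11:01 and staining starts at 13:46, so incubation is first.

incubation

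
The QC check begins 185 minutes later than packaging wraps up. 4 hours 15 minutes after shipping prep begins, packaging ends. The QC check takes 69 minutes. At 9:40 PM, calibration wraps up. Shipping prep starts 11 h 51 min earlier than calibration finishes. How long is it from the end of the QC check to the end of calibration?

3 hours 22 minutes

Shipping prep starts at 9:40 PM − 711 min = 9:49 AM.
Packaging ends at 9:49 AM + 255 min = 2:04 PM.
The QC check starts at 2:04 PM + 185 min = 5:09 PM.
The QC check ends at 5:09 PM + 69 min = 6:18 PM.
From 6:18 PM to 9:40 PM is 3 hours 22 minutes.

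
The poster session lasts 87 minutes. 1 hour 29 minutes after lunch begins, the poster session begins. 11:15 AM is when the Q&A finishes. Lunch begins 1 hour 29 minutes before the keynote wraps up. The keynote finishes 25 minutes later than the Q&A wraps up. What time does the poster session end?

1:07 PM

The keynote ends at 11:15 AM + 25 min = 11:40 AM.
Lunch starts at 11:40 AM − 89 min = 10:11 AM.
The poster session starts at 10:11 AM + 89 min = 11:40 AM.
The poster session ends at 11:40 AM + 87 min = 1:07 PM.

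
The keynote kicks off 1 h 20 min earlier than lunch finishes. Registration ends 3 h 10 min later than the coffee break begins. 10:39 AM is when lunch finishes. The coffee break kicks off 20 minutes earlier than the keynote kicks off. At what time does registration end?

12:09 PM

The keynote starts at 10:39 AM − 80 min = 9:19 AM.
The coffee break starts at 9:19 AM − 20 min = 8:59 AM.
Registration ends at 8:59 AM + 190 min = 12:09 PM.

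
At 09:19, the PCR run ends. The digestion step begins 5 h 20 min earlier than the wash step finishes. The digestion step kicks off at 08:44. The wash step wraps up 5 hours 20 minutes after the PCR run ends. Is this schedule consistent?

No

The wash step ends at 09:19 + 320 min = 14:39.
The digestion step starts at 14:39 − 320 min = 09:19.
But the digestion step is also said to start at 08:44 — a 35-minute conflict.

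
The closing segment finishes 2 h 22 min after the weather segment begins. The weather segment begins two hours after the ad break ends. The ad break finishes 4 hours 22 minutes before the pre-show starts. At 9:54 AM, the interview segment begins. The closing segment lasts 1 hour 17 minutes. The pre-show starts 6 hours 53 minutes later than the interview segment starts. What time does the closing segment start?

The pre-show starts at 9:54 AM + 413 min = 4:47 PM.
The ad break ends at 4:47 PM − 262 min = 12:25 PM.
The weather segment starts at 12:25 PM + 120 min = 2:25 PM.
The closing segment ends at 2:25 PM + 142 min = 4:47 PM.
The closing segment starts at 4:47 PM − 77 min = 3:30 PM.

3:30 PM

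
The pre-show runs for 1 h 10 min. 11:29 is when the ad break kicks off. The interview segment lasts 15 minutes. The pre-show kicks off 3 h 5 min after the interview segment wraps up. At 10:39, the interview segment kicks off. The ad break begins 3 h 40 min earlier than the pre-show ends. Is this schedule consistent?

Yes

The interview segment ends at 10:39 + 15 min = 10:54.
The pre-show starts at 10:54 + 185 min = 13:59.
The pre-show ends at 13:59 + 70 min = 15:09.
The ad break starts at 15:09 − 220 min = 11:29.
That matches the stated 11:29, so the schedule is consistent.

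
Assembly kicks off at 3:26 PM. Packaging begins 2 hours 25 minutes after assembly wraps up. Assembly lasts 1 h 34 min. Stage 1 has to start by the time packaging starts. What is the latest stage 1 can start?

Assembly ends at 3:26 PM + 94 min = 5:00 PM.
Packaging starts at 5:00 PM + 145 min = 7:25 PM.
Stage 1 is bounded by packaging, so the latest it can start is 7:25 PM.

7:25 PM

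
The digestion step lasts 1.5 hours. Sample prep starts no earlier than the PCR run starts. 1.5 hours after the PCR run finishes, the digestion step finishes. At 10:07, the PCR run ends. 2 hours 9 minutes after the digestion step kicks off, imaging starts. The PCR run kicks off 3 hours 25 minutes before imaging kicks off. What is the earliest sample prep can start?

The digestion step ends at 10:07 + 90 min = 11:37.
The digestion step starts at 11:37 − 90 min = 10:07.
Imaging starts at 10:07 + 129 min = 12:16.
The PCR run starts at 12:16 − 205 min = 08:51.
Sample prep is bounded by the PCR run, so the earliest it can start is 08:51.

08:51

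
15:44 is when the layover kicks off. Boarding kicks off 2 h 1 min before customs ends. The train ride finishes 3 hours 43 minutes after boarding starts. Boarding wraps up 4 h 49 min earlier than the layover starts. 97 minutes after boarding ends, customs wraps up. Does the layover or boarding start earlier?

boarding

Boarding ends at 15:44 − 289 min = 10:55.
Customs ends at 10:55 + 97 min = 12:32.
Boarding starts at 12:32 − 121 min = 10:31.
The layover starts at 15:44 and boarding starts at 10:31, so boarding is first.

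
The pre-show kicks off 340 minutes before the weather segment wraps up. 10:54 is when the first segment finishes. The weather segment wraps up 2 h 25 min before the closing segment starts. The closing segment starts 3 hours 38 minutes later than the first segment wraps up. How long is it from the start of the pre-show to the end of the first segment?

The closing segment starts at 10:54 + 218 min = 14:32.
The weather segment ends at 14:32 − 145 min = 12:07.
The pre-show starts at 12:07 − 340 min = 06:27.
From 06:27 to 10:54 is 4 hours 27 minutes.

4 hours 27 minutes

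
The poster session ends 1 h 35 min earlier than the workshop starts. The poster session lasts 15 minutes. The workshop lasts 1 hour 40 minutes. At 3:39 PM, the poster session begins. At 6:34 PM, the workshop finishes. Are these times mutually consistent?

No

The workshop starts at 6:34 PM − 100 min = 4:54 PM.
The poster session ends at 4:54 PM − 95 min = 3:19 PM.
The poster session starts at 3:19 PM − 15 min = 3:04 PM.
But the poster session is also said to start at 3:39 PM — a 35-minute conflict.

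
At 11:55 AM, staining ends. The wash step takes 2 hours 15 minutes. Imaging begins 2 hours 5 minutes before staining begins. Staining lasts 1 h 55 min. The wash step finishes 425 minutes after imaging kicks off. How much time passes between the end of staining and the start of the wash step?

Staining starts at 11:55 AM − 115 min = 10:00 AM.
Imaging starts at 10:00 AM − 125 min = 7:55 AM.
The wash step ends at 7:55 AM + 425 min = 3:00 PM.
The wash step starts at 3:00 PM − 135 min = 12:45 PM.
From 11:55 AM to 12:45 PM is 50 minutes.

50 minutes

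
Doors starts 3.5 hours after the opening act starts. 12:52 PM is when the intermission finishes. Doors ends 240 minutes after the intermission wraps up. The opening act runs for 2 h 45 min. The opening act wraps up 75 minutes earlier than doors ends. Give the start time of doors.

4:22 PM

Doors ends at 12:52 PM + 240 min = 4:52 PM.
The opening act ends at 4:52 PM − 75 min = 3:37 PM.
The opening act starts at 3:37 PM − 165 min = 12:52 PM.
Doors starts at 12:52 PM + 210 min = 4:22 PM.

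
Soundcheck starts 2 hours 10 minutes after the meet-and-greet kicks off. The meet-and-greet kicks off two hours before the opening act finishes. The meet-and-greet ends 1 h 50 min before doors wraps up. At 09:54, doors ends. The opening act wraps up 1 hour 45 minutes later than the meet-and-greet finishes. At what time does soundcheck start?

The meet-and-greet ends at 09:54 − 110 min = 08:04.
The opening act ends at 08:04 + 105 min = 09:49.
The meet-and-greet starts at 09:49 − 120 min = 07:49.
Soundcheck starts at 07:49 + 130 min = 09:59.

09:59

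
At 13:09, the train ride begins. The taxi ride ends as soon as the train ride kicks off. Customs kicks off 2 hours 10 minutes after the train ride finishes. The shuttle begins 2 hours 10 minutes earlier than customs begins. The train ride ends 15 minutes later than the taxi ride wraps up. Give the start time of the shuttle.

The taxi ride ends at 13:09.
The train ride ends at 13:09 + 15 min = 13:24.
Customs starts at 13:24 + 130 min = 15:34.
The shuttle starts at 15:34 − 130 min = 13:24.

13:24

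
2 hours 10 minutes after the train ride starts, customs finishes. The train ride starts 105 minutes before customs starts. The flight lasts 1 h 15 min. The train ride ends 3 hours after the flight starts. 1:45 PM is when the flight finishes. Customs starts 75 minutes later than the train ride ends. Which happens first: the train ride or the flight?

The flight starts at 1:45 PM − 75 min = 12:30 PM.
The train ride ends at 12:30 PM + 180 min = 3:30 PM.
Customs starts at 3:30 PM + 75 min = 4:45 PM.
The train ride starts at 4:45 PM − 105 min = 3:00 PM.
The train ride starts at 3:00 PM and the flight starts at 12:30 PM, so the flight is first.

the flight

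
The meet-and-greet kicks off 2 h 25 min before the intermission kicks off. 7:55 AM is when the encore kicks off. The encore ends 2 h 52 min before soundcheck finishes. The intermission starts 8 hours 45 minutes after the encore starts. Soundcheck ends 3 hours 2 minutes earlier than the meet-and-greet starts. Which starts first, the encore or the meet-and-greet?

The intermission starts at 7:55 AM + 525 min = 4:40 PM.
The meet-and-greet starts at 4:40 PM − 145 min = 2:15 PM.
The encore starts at 7:55 AM and the meet-and-greet starts at 2:15 PM, so the encore is first.

the encore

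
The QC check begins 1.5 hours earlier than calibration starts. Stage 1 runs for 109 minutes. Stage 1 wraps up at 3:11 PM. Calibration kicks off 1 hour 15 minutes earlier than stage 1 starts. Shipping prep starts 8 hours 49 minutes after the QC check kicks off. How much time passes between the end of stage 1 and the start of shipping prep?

255 minutes

Stage 1 starts at 3:11 PM − 109 min = 1:22 PM.
Calibration starts at 1:22 PM − 75 min = 12:07 PM.
The QC check starts at 12:07 PM − 90 min = 10:37 AM.
Shipping prep starts at 10:37 AM + 529 min = 7:26 PM.
From 3:11 PM to 7:26 PM is 255 minutes.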